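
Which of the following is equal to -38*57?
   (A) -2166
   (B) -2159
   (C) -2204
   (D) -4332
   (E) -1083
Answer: A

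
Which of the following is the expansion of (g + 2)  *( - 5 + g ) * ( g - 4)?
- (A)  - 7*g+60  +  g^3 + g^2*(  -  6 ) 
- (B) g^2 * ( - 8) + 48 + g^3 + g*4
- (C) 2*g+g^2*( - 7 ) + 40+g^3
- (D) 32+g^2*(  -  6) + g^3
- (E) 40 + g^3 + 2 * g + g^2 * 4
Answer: C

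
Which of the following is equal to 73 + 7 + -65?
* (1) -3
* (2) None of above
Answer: 2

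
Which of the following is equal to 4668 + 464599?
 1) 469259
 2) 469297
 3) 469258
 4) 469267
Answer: 4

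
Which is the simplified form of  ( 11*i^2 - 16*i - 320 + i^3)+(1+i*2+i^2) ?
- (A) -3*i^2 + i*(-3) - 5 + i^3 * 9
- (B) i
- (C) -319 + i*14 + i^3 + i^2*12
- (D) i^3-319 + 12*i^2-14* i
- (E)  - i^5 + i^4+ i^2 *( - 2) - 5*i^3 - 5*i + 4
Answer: D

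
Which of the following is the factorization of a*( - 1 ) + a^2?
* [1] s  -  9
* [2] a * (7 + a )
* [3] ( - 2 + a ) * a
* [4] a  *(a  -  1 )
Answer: 4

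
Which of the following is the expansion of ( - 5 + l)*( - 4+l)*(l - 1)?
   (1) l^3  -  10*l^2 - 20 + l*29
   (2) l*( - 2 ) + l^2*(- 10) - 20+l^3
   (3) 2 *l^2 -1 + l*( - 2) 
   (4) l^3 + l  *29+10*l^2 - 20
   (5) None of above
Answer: 1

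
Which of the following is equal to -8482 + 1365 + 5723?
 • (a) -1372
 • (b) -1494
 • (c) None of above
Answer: c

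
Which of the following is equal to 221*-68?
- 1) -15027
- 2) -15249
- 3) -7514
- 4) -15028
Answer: 4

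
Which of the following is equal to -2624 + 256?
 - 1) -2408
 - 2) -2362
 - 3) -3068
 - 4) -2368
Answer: 4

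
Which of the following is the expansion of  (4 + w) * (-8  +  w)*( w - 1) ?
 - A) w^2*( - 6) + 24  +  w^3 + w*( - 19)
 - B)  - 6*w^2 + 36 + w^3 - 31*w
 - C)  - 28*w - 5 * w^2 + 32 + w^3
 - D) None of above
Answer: C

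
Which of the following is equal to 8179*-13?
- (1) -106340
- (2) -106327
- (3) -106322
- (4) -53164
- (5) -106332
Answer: 2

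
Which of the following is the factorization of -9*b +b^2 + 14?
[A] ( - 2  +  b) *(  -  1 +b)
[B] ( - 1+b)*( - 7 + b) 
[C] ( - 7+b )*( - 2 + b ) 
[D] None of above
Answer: C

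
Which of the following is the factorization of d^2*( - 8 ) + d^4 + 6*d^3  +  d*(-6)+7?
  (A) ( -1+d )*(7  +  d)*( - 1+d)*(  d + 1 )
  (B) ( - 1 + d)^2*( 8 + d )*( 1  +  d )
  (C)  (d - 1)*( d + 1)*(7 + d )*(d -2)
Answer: A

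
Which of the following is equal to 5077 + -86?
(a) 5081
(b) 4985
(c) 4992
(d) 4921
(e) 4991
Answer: e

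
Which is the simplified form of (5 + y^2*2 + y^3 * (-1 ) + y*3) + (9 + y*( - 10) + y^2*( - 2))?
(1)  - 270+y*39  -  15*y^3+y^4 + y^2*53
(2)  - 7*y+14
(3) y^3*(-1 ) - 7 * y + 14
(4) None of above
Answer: 3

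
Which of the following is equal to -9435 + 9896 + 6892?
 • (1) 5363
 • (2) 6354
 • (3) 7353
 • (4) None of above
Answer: 3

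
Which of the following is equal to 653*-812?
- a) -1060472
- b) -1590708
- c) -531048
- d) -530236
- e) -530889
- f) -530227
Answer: d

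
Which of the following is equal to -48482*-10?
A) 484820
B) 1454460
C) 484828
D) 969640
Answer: A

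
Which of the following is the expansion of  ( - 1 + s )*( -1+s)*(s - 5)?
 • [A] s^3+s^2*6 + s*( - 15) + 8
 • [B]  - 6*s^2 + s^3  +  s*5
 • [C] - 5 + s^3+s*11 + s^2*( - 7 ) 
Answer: C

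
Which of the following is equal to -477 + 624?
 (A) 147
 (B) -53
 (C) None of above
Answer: A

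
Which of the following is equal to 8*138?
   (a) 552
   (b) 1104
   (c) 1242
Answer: b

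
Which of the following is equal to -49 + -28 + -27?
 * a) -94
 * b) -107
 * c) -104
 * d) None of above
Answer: c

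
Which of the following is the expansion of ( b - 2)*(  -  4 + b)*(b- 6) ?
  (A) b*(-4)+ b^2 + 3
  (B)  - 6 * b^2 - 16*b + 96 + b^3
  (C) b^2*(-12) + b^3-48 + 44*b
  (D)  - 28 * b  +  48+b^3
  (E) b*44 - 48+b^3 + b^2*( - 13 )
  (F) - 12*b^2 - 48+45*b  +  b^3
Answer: C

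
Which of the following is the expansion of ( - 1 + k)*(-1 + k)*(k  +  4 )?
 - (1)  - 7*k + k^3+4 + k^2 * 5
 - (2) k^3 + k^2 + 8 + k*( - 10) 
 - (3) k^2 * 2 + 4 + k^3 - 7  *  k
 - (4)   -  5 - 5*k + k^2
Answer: 3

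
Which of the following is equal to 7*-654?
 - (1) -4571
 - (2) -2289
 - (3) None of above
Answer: 3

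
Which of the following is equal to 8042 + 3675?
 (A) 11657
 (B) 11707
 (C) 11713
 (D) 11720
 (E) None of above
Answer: E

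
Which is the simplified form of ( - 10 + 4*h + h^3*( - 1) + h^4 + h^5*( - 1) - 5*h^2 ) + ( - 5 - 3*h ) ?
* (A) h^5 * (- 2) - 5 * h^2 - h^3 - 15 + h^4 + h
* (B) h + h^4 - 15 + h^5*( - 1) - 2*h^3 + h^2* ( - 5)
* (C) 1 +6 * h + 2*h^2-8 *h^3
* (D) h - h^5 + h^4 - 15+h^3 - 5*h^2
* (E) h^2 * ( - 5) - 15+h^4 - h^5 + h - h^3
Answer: E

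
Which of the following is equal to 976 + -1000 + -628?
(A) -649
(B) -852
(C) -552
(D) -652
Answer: D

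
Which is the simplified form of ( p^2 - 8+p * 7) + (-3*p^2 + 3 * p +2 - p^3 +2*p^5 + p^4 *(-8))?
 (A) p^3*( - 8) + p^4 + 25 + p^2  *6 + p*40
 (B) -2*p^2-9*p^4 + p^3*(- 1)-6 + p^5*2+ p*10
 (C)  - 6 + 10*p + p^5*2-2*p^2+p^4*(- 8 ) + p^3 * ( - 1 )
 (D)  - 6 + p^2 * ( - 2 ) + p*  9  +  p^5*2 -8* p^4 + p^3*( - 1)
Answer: C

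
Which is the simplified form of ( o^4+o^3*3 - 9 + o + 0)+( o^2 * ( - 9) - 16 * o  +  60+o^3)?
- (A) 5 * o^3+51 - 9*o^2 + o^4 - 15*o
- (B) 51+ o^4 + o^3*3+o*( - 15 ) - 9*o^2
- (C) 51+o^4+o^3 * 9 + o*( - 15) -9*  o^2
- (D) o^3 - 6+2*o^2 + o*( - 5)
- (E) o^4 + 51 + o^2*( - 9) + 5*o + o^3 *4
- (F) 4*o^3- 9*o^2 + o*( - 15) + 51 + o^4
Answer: F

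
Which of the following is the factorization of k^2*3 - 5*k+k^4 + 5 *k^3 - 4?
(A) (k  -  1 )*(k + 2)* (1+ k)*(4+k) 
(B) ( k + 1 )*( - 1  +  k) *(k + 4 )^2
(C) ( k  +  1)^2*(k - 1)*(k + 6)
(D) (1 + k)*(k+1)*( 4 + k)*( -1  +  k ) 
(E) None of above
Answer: D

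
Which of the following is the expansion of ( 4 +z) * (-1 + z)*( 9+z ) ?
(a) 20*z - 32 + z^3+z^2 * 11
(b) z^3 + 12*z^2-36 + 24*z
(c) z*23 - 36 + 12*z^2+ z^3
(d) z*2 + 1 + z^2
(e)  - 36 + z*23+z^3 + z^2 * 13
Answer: c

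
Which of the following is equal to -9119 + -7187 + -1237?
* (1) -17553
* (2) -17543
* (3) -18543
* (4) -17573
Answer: 2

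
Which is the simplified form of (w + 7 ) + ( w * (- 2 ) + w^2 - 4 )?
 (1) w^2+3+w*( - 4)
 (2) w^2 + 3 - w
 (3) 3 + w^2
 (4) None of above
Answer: 2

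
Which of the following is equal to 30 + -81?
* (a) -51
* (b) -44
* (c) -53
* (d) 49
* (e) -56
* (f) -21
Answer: a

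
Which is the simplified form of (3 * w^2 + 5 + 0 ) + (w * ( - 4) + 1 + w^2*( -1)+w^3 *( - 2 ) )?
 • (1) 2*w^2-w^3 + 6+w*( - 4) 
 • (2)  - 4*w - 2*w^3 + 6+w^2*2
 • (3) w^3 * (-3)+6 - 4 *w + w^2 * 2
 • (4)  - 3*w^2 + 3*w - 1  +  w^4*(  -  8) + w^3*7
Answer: 2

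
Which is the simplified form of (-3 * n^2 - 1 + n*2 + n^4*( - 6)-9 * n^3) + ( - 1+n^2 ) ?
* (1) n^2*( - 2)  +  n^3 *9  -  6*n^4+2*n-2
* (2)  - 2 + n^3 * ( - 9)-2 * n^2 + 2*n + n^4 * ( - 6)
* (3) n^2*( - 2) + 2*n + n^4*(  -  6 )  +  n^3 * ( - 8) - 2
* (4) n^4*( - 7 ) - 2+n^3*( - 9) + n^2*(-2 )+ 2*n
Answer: 2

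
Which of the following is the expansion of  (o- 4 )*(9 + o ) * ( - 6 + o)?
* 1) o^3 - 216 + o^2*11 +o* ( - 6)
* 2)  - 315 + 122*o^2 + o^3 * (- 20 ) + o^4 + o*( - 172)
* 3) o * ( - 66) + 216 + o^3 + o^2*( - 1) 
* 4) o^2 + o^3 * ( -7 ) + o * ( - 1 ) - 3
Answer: 3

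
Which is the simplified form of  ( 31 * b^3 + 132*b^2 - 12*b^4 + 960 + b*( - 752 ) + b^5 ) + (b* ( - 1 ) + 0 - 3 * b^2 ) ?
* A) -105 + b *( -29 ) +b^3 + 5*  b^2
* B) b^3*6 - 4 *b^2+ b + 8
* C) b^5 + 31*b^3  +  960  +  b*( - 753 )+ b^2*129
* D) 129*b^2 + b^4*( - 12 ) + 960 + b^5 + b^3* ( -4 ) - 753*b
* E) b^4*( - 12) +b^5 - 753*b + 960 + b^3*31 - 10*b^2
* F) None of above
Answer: F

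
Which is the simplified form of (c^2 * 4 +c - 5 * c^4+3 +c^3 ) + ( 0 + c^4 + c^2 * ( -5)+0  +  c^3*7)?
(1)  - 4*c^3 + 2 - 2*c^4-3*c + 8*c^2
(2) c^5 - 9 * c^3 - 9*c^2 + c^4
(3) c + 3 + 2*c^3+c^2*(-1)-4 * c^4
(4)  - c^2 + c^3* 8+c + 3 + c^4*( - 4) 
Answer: 4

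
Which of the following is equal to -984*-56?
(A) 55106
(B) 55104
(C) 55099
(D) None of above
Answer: B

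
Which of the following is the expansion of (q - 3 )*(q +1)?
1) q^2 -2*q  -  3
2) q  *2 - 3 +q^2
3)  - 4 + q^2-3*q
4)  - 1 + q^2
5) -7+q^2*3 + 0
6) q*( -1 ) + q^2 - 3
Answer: 1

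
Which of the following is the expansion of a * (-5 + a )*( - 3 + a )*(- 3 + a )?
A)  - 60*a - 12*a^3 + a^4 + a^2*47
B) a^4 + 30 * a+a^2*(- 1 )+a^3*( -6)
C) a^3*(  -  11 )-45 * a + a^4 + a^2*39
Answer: C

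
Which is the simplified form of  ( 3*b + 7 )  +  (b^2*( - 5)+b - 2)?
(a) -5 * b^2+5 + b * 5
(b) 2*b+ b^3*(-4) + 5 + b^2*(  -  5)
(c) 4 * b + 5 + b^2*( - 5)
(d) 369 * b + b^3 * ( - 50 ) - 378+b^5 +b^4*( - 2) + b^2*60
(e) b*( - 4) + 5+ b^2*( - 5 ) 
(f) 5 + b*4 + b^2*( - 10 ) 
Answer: c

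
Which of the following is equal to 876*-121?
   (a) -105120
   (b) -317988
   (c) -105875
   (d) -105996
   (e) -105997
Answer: d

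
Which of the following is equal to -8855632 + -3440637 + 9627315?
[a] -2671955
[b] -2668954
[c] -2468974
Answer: b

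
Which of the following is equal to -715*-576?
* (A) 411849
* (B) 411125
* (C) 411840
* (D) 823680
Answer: C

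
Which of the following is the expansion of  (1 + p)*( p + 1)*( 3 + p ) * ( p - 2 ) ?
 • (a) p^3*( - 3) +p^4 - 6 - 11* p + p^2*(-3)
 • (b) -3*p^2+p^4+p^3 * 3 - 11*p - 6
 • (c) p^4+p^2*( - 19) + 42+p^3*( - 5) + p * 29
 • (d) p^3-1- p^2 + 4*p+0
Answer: b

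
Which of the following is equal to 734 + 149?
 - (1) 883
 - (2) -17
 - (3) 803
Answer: 1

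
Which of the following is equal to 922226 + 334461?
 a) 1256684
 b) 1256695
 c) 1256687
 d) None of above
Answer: c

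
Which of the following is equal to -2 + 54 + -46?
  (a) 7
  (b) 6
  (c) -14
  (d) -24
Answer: b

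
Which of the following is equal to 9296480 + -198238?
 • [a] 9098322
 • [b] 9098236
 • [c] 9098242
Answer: c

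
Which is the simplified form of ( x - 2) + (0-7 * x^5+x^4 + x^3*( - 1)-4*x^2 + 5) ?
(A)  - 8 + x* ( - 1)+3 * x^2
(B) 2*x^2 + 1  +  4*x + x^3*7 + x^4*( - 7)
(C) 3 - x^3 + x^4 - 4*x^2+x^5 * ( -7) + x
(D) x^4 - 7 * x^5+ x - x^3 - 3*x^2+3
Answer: C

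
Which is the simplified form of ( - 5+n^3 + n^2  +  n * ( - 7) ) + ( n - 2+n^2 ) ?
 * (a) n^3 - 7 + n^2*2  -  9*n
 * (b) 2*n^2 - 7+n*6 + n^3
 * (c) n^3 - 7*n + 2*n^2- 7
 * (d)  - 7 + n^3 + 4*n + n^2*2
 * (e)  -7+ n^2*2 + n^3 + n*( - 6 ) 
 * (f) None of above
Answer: e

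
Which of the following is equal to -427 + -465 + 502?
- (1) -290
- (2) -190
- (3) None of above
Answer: 3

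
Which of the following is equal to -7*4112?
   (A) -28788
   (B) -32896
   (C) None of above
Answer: C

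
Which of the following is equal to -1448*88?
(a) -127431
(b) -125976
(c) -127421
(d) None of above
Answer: d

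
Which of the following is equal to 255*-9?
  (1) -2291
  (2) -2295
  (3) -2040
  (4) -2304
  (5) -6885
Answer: 2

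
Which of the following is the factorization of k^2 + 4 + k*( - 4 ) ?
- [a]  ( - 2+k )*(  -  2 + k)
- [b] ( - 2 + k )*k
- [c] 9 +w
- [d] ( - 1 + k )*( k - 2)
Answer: a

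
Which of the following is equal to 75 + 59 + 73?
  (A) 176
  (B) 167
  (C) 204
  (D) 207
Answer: D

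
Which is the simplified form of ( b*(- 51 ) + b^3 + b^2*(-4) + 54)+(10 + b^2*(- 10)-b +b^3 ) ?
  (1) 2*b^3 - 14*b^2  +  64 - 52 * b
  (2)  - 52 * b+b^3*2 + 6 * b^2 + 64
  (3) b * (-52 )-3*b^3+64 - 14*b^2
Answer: 1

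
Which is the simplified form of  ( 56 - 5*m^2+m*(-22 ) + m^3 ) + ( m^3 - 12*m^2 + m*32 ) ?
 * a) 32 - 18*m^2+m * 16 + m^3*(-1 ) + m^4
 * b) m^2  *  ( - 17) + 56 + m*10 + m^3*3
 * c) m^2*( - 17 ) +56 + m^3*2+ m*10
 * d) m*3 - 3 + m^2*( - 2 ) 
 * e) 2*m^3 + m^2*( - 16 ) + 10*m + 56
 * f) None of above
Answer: c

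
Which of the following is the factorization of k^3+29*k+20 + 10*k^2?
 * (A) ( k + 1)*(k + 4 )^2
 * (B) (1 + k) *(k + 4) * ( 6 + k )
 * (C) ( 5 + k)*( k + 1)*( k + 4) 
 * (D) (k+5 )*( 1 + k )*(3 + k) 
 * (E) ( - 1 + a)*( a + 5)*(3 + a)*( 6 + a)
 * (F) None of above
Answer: C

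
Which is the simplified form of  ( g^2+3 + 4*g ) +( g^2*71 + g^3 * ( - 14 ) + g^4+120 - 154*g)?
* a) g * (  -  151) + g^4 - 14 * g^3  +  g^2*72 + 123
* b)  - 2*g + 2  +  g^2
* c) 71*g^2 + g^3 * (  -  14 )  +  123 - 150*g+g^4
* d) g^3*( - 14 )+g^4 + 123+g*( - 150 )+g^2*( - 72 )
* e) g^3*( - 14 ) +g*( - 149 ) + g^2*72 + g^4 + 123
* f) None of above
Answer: f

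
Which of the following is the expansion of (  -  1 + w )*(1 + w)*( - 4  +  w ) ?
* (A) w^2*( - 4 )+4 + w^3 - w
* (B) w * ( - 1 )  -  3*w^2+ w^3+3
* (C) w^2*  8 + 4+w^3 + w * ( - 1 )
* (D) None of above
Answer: A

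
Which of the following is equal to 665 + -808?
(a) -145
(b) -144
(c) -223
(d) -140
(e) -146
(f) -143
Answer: f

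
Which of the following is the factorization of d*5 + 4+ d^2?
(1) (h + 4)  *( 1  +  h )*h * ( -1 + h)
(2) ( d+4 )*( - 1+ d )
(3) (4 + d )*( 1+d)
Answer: 3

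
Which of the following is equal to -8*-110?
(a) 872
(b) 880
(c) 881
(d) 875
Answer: b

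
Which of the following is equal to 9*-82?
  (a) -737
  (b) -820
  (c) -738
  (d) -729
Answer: c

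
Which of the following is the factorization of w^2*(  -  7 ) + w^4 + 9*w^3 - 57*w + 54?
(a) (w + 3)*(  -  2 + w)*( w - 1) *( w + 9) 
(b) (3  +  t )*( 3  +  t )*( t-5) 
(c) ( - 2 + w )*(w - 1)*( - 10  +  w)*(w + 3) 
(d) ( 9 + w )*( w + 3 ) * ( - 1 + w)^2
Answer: a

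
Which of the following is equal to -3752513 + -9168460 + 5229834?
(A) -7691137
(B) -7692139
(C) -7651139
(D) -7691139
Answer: D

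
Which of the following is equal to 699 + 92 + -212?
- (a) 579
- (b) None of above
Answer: a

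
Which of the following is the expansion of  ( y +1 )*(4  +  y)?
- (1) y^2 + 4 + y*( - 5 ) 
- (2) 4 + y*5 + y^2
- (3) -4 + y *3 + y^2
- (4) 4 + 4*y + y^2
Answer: 2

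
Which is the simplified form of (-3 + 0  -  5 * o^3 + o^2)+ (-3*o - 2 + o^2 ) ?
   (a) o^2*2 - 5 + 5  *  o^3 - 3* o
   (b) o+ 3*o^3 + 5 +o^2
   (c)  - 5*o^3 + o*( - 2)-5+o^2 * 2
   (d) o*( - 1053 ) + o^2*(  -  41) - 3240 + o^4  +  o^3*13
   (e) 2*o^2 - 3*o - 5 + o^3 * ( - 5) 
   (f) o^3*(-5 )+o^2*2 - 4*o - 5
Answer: e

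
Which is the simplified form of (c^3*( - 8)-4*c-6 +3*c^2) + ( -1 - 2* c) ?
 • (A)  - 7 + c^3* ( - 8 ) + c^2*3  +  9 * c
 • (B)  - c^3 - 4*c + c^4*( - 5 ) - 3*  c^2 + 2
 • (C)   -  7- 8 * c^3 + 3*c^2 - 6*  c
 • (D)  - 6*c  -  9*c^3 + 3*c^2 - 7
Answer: C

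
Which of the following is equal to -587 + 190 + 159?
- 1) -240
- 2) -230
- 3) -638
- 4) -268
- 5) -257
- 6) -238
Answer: 6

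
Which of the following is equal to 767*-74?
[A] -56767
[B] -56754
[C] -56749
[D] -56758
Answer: D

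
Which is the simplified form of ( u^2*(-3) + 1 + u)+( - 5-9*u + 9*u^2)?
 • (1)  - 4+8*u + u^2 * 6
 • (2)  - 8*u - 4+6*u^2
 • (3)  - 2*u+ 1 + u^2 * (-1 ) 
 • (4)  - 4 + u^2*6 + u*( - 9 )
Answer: 2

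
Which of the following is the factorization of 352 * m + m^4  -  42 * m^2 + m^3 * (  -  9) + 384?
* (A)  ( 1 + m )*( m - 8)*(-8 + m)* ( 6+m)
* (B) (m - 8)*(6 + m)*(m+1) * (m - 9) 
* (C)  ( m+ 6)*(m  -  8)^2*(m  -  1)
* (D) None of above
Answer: A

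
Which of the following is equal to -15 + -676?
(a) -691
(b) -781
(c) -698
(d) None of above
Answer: a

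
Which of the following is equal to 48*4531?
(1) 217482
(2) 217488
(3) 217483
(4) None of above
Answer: 2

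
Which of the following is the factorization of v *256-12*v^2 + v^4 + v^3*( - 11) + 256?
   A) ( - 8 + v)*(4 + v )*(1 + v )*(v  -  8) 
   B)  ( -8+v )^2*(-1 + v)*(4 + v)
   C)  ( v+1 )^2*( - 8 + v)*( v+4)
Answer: A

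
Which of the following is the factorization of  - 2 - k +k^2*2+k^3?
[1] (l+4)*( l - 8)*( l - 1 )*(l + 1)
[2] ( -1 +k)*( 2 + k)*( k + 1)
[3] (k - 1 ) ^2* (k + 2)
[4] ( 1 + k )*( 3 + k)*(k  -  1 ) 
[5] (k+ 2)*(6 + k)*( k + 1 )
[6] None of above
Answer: 2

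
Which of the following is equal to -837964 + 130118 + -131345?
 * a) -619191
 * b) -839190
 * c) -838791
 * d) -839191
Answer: d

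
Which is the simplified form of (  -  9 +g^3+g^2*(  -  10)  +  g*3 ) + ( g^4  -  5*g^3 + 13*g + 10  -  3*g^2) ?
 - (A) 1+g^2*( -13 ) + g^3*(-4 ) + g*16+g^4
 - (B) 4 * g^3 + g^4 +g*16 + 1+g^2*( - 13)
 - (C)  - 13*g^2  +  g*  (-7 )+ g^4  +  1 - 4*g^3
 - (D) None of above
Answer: A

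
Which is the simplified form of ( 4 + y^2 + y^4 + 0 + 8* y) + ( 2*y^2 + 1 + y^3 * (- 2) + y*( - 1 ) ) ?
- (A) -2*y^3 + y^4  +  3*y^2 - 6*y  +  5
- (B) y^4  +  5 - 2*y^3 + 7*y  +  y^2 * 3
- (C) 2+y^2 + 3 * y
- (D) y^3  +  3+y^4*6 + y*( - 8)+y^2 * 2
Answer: B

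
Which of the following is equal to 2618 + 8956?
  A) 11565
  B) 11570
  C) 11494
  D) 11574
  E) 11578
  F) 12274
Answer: D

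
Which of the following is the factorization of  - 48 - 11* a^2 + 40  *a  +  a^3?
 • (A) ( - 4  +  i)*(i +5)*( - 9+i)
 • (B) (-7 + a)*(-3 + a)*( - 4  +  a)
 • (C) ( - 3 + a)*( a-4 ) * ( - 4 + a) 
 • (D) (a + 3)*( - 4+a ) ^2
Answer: C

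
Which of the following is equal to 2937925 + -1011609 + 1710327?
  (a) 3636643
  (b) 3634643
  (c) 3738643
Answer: a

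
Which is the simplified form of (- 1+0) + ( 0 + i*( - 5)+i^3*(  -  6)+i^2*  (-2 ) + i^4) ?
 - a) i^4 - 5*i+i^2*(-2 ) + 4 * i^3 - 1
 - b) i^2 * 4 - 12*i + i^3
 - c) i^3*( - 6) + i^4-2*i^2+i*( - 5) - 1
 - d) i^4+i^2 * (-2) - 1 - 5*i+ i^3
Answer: c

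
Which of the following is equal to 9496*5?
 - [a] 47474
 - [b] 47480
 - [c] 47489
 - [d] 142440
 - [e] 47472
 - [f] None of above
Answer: b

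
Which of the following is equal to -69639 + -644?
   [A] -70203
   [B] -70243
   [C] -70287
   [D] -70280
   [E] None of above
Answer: E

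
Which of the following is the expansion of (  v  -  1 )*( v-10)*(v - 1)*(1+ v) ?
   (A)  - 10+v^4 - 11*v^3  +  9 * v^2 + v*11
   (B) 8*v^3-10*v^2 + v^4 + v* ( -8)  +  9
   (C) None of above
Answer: A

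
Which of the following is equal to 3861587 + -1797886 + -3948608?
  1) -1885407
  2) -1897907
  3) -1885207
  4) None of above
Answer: 4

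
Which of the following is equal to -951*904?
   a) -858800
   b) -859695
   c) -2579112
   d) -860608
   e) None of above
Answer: e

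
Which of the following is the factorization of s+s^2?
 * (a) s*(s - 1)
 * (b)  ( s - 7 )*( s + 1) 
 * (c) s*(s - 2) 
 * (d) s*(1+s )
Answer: d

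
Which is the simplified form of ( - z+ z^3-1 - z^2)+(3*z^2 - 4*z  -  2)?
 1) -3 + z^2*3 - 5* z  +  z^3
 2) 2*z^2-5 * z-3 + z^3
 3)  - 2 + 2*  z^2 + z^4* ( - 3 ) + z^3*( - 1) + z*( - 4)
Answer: 2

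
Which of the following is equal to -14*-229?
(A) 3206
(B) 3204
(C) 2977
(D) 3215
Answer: A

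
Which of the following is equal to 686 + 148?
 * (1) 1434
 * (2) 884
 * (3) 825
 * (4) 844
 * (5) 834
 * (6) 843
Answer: 5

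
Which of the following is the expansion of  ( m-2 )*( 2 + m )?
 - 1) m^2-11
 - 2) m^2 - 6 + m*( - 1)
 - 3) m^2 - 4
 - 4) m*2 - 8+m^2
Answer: 3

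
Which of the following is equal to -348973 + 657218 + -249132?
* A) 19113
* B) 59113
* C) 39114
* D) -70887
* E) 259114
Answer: B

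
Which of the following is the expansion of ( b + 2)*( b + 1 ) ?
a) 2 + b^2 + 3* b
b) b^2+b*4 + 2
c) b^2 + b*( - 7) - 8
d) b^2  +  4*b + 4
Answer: a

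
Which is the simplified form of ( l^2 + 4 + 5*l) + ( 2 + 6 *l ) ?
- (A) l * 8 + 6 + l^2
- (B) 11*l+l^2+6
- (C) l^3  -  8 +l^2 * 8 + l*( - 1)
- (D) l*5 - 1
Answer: B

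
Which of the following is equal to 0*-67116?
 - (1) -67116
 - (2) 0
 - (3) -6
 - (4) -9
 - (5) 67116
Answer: 2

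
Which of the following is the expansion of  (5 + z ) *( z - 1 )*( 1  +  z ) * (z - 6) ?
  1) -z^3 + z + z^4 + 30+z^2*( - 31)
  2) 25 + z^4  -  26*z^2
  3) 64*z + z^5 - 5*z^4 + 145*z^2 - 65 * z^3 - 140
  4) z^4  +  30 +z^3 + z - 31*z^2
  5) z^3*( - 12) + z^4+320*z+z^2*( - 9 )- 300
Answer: 1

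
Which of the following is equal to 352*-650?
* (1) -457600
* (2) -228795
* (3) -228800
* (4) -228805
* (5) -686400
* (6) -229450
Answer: 3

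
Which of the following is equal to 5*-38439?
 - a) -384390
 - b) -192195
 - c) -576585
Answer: b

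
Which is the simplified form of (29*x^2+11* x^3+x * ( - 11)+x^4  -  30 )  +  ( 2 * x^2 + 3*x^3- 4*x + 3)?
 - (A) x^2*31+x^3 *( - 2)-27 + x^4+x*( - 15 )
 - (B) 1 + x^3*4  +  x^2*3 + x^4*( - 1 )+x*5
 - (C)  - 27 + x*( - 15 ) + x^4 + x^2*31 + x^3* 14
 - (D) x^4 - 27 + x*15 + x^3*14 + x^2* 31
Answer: C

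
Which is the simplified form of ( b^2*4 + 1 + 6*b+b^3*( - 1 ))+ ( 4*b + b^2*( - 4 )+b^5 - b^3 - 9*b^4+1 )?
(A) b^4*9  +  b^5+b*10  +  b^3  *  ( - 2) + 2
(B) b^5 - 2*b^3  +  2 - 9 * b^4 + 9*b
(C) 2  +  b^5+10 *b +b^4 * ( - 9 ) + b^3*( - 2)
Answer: C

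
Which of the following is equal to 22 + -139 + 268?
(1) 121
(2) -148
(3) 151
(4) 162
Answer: 3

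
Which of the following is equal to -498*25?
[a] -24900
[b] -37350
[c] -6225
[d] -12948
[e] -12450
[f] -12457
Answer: e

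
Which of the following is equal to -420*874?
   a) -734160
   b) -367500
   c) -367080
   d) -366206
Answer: c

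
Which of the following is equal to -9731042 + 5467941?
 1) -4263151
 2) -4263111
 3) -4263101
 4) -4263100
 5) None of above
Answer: 3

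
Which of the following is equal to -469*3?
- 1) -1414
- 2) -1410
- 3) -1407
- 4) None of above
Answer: 3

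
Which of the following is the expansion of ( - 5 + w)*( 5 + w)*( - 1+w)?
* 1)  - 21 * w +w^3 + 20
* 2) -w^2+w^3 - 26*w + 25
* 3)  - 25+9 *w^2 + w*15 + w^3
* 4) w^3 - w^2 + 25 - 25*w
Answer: 4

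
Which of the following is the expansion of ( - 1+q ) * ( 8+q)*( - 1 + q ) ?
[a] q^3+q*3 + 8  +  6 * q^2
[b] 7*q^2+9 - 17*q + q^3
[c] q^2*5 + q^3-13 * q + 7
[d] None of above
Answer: d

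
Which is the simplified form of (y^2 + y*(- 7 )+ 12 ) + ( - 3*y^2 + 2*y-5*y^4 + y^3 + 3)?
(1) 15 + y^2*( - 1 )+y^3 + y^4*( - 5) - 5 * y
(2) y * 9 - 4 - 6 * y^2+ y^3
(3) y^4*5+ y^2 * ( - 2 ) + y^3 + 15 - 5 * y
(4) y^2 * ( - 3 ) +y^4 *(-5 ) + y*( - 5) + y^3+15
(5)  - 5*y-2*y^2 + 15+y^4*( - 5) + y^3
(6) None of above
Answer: 5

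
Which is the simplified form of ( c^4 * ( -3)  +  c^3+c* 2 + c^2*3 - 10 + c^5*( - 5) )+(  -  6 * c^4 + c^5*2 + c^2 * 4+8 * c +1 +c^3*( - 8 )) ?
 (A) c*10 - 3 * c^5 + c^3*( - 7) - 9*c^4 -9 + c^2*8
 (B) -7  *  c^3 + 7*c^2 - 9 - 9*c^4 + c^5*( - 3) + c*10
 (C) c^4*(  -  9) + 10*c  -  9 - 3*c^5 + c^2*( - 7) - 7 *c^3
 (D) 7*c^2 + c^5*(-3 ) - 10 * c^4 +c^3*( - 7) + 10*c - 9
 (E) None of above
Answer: B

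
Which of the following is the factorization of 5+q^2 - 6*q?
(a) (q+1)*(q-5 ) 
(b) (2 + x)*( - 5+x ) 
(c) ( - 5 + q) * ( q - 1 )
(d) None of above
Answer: c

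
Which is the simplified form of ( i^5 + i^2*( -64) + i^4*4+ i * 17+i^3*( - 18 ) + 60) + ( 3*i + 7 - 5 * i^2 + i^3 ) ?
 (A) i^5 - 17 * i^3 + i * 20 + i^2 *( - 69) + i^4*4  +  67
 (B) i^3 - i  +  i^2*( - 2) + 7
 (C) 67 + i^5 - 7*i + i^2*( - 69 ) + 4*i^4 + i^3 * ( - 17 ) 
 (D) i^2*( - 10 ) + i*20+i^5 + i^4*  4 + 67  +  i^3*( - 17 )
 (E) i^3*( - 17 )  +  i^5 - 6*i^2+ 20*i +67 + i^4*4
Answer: A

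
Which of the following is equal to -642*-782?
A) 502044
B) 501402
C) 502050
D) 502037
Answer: A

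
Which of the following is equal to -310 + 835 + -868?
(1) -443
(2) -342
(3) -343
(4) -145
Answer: 3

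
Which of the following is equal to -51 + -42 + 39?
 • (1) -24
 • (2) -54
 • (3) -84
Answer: 2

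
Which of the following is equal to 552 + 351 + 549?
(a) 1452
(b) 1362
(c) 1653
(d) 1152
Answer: a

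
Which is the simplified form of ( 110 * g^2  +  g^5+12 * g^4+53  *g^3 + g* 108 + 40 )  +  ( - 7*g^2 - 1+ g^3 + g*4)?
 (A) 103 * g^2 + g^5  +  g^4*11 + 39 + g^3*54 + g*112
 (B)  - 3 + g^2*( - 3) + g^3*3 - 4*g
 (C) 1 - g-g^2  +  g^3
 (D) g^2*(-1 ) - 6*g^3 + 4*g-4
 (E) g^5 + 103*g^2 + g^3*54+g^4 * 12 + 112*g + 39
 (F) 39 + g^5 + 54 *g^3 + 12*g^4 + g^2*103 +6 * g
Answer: E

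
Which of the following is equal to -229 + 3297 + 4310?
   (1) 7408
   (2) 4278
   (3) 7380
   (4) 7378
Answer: 4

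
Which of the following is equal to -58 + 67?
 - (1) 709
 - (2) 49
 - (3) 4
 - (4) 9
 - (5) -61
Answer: 4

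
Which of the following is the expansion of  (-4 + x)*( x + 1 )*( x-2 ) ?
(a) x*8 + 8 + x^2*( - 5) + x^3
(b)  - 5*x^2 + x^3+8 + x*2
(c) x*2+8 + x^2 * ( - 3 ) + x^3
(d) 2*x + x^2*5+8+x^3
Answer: b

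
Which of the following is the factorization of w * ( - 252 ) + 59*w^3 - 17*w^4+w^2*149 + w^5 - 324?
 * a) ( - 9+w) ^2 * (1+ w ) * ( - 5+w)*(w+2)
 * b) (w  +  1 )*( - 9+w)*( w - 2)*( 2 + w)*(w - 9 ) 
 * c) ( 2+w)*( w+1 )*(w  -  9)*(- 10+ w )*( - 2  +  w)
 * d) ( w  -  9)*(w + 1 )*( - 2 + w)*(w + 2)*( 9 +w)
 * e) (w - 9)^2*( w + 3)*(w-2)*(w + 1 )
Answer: b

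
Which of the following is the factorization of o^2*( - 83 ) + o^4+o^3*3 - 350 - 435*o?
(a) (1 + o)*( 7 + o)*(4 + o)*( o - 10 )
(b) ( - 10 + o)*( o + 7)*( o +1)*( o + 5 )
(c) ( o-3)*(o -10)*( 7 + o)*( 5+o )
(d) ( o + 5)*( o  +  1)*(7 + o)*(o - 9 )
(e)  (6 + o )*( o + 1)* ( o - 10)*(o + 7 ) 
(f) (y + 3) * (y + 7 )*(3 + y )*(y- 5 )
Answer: b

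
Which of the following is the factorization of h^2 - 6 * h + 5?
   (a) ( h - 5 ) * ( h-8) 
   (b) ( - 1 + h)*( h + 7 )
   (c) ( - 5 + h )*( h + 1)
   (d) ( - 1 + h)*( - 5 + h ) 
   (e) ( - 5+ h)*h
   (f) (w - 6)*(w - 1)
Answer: d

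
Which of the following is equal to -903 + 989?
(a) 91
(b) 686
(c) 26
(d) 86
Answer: d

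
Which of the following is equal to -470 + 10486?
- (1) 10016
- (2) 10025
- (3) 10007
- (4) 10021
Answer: 1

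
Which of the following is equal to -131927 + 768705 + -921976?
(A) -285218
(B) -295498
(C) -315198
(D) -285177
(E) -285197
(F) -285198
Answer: F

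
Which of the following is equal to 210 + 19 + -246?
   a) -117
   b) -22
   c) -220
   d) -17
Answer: d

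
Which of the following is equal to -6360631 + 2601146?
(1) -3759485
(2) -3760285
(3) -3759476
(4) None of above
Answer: 1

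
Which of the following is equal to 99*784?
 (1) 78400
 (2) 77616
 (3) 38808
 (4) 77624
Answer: 2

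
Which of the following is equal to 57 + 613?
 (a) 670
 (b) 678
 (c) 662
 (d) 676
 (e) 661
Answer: a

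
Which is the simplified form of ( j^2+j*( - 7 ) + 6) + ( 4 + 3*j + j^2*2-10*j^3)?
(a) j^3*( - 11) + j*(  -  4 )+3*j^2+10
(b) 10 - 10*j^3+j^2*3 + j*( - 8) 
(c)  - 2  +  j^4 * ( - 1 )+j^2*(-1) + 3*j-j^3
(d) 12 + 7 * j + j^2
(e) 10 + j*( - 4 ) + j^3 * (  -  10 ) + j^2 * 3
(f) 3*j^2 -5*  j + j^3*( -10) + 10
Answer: e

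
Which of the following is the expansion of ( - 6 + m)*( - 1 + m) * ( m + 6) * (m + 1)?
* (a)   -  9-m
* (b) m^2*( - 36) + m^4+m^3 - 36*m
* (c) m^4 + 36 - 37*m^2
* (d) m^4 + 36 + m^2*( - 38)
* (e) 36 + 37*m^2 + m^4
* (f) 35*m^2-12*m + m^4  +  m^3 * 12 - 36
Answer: c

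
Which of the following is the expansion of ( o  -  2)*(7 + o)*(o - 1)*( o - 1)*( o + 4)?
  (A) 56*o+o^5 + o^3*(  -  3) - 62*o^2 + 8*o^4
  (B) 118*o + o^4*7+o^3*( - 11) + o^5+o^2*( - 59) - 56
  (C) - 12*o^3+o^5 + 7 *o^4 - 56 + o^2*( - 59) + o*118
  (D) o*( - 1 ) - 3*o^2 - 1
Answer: B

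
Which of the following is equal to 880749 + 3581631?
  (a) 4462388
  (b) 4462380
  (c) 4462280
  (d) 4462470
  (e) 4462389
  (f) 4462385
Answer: b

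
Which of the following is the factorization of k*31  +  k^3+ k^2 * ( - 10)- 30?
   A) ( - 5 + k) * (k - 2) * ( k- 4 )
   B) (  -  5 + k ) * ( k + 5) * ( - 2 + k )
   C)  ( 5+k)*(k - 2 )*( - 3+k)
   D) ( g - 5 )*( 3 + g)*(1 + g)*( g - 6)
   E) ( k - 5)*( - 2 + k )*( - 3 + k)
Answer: E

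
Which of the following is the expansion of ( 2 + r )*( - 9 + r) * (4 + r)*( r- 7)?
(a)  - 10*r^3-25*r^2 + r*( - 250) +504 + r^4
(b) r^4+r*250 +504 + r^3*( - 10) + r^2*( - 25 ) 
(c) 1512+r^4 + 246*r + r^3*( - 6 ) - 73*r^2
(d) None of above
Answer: b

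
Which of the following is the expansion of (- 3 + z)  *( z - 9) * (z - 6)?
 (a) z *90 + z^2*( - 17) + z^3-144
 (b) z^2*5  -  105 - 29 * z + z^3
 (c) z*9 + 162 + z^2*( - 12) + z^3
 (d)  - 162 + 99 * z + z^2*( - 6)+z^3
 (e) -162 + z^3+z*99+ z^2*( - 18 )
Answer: e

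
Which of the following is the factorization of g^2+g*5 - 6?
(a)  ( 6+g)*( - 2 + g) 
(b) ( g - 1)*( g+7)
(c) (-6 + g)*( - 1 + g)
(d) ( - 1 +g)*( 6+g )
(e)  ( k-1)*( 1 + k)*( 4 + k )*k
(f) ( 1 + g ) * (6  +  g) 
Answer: d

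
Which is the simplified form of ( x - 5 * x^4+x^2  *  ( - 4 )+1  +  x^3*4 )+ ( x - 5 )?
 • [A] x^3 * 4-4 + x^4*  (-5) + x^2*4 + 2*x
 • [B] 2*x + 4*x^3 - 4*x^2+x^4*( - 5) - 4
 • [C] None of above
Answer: B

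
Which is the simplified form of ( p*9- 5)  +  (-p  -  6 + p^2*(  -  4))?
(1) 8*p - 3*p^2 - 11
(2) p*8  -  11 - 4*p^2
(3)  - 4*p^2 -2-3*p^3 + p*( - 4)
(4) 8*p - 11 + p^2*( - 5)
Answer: 2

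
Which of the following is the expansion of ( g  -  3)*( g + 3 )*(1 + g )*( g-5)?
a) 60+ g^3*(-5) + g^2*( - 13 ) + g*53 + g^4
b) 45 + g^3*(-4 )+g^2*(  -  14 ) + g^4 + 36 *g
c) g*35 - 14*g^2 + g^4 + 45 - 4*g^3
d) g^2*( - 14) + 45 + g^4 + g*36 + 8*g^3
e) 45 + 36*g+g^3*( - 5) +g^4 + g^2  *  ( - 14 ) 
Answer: b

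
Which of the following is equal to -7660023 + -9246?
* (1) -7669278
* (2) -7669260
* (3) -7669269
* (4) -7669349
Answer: 3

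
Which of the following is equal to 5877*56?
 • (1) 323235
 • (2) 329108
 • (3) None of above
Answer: 3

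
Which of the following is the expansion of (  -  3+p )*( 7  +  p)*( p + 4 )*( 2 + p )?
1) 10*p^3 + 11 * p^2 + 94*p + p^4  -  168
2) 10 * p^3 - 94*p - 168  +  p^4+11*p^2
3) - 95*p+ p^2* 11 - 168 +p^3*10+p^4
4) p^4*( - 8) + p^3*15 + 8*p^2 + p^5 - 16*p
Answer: 2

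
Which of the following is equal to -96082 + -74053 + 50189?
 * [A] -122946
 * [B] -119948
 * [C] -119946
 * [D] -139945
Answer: C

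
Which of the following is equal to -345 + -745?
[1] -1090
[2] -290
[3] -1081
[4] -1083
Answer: 1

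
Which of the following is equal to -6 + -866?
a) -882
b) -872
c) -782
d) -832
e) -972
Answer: b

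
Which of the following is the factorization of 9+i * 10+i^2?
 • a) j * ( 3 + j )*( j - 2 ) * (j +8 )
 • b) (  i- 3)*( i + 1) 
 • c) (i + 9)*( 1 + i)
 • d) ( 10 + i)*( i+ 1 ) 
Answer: c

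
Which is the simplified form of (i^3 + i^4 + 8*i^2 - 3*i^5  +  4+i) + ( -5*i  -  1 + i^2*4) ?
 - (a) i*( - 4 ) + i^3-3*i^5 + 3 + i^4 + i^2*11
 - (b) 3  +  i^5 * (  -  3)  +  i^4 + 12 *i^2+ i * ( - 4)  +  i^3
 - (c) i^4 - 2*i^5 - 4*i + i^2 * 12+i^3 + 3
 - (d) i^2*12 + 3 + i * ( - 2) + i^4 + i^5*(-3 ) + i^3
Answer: b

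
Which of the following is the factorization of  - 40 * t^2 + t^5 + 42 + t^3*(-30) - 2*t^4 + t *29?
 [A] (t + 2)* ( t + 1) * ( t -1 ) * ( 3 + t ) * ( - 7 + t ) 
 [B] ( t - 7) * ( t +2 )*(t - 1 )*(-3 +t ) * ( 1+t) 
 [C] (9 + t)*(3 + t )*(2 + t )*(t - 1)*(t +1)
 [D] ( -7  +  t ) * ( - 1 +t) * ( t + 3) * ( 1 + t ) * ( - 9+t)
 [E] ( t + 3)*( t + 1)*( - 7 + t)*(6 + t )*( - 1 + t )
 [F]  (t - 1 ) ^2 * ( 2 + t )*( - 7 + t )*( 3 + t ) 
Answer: A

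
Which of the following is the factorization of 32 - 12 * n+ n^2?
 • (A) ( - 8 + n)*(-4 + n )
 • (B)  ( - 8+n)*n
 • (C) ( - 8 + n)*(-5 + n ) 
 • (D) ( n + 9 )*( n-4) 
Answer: A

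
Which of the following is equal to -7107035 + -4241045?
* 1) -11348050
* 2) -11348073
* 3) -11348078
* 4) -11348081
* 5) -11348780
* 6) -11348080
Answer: 6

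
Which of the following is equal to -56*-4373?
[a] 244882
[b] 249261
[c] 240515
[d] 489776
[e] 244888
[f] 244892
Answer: e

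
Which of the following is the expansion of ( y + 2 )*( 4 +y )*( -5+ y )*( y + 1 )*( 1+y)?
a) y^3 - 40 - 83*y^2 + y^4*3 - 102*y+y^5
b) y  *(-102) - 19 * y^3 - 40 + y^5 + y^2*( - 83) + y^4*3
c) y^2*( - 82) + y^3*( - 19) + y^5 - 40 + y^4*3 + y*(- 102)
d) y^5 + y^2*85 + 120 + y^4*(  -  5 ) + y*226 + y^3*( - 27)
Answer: b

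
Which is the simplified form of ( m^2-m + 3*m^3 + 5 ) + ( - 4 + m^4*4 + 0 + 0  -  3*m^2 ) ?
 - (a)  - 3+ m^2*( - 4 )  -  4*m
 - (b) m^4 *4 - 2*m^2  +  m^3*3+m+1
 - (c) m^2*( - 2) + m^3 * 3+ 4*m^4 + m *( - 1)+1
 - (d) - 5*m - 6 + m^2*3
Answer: c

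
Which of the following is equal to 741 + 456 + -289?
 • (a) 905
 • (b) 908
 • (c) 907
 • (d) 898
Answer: b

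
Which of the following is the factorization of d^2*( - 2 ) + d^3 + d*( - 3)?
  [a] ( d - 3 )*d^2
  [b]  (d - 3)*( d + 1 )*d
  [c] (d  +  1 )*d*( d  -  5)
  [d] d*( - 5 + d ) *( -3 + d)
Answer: b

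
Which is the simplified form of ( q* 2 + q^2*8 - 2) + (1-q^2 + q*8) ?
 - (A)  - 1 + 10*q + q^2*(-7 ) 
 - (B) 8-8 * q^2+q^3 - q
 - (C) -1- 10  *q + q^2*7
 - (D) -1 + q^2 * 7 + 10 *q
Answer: D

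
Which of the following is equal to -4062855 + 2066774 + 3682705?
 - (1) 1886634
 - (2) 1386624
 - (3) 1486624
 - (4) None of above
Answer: 4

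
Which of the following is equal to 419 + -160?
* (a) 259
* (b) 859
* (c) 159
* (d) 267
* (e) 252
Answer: a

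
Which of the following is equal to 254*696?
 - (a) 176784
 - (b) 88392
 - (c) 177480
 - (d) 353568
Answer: a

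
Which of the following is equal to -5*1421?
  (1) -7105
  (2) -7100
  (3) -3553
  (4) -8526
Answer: 1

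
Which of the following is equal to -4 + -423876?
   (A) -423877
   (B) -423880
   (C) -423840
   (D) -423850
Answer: B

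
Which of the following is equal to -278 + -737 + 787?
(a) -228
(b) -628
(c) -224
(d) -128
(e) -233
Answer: a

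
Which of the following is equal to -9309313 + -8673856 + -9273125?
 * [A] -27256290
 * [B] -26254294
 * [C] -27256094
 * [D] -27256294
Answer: D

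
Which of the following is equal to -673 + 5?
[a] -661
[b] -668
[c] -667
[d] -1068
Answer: b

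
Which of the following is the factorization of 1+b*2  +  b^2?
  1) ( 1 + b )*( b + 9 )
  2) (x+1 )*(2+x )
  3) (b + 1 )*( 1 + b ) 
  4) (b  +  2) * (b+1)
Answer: 3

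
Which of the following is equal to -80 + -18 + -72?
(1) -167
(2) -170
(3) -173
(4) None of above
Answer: 2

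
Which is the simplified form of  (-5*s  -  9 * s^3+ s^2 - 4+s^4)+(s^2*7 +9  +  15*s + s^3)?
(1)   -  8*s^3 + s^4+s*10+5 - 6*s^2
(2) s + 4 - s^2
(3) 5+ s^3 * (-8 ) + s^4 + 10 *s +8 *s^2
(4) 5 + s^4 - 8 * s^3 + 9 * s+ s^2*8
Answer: 3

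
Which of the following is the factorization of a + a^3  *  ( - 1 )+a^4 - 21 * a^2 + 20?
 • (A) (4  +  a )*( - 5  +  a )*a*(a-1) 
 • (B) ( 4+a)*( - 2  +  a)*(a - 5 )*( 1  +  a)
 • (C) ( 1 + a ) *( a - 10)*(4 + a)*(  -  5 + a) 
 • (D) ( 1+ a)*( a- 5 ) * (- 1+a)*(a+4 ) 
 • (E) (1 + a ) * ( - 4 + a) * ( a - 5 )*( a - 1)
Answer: D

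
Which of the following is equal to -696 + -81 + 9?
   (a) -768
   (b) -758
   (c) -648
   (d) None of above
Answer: a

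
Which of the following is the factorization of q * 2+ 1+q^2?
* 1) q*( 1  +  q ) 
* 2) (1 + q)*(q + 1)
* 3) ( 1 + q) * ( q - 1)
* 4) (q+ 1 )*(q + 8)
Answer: 2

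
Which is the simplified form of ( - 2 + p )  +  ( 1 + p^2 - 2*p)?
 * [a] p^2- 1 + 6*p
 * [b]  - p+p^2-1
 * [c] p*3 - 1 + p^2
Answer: b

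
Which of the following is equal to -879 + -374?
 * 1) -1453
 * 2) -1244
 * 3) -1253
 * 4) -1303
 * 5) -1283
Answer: 3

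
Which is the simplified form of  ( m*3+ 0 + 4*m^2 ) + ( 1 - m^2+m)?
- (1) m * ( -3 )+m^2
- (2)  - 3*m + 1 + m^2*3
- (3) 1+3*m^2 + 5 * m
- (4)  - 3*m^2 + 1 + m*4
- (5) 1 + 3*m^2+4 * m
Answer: 5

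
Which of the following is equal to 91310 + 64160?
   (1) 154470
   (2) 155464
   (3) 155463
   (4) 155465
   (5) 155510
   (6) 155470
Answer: 6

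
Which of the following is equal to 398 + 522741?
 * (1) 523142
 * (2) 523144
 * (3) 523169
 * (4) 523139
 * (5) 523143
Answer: 4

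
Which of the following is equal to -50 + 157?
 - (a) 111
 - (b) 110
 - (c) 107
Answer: c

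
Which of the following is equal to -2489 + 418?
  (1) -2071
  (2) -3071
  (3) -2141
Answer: 1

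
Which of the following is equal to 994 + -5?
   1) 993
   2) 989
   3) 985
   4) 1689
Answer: 2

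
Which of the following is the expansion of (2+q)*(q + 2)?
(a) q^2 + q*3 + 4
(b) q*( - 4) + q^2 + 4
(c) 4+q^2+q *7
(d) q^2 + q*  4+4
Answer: d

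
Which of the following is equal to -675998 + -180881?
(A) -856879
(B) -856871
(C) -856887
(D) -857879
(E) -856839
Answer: A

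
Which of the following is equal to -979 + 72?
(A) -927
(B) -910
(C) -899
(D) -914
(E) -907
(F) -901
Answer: E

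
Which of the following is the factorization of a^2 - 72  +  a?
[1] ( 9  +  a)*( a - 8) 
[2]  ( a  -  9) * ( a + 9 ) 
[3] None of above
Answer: 1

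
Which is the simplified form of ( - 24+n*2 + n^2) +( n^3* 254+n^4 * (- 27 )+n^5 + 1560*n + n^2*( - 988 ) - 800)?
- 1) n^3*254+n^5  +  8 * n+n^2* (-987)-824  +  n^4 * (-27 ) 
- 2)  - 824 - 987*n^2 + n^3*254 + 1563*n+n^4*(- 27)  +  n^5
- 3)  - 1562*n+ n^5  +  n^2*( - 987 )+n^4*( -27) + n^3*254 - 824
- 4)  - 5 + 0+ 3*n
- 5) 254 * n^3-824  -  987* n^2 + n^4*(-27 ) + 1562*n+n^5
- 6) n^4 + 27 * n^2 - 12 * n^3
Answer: 5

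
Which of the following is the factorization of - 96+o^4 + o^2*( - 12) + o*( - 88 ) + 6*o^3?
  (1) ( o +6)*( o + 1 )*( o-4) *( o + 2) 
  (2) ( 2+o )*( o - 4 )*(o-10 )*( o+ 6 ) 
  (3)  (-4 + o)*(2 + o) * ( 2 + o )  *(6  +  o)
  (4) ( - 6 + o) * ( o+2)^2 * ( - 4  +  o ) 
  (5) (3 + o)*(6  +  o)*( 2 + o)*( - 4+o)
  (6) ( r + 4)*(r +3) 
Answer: 3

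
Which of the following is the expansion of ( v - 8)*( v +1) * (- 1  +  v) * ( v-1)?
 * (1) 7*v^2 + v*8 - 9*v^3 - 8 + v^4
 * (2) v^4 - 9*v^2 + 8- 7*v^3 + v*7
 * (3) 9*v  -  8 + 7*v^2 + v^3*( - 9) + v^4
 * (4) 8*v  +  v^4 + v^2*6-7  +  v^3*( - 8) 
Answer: 3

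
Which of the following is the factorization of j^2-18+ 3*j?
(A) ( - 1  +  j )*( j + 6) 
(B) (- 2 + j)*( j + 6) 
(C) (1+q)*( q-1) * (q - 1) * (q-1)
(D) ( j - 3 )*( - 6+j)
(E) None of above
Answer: E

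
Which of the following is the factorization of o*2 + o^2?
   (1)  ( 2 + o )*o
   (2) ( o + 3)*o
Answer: 1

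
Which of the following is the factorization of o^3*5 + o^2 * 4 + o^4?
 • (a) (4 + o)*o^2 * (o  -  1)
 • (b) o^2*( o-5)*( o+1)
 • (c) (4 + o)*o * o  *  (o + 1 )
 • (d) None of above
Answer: c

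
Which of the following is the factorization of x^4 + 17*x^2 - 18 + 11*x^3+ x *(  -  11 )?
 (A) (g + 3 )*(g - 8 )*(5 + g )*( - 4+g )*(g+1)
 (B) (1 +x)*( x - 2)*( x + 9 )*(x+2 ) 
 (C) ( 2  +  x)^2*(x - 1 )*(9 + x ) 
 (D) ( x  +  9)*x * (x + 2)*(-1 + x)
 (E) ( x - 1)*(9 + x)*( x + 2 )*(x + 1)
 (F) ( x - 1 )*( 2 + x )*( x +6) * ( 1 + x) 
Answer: E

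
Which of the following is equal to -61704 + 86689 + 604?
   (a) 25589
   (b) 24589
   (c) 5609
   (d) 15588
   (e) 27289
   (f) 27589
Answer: a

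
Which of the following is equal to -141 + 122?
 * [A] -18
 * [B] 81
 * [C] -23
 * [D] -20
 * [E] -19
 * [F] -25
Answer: E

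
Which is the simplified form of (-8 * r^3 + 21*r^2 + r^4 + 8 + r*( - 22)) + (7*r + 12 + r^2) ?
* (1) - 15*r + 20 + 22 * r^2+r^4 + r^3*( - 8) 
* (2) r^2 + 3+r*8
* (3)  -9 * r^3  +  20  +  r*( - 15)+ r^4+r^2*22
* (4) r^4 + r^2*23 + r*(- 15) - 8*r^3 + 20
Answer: 1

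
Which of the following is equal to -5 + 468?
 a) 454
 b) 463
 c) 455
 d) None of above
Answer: b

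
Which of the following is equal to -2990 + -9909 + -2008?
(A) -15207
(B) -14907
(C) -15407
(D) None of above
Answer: B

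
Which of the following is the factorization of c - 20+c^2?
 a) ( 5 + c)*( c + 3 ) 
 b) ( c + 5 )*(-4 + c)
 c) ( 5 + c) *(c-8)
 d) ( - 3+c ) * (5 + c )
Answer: b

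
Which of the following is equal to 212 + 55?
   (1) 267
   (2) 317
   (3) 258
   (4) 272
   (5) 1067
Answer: 1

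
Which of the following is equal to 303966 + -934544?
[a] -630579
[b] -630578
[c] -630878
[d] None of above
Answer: b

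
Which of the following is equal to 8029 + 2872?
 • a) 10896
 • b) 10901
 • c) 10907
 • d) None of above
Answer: b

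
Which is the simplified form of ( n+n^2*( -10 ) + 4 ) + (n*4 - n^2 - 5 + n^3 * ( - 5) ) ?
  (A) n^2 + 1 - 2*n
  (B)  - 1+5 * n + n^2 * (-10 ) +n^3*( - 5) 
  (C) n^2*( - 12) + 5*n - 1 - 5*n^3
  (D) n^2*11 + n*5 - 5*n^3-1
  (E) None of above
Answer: E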